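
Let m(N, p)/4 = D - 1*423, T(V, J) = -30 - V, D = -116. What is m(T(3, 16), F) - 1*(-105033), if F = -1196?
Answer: 102877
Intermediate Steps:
m(N, p) = -2156 (m(N, p) = 4*(-116 - 1*423) = 4*(-116 - 423) = 4*(-539) = -2156)
m(T(3, 16), F) - 1*(-105033) = -2156 - 1*(-105033) = -2156 + 105033 = 102877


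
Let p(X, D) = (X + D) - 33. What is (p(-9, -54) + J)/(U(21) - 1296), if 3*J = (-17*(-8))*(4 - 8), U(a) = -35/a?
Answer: 832/3893 ≈ 0.21372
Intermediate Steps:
J = -544/3 (J = ((-17*(-8))*(4 - 8))/3 = (136*(-4))/3 = (1/3)*(-544) = -544/3 ≈ -181.33)
p(X, D) = -33 + D + X (p(X, D) = (D + X) - 33 = -33 + D + X)
(p(-9, -54) + J)/(U(21) - 1296) = ((-33 - 54 - 9) - 544/3)/(-35/21 - 1296) = (-96 - 544/3)/(-35*1/21 - 1296) = -832/(3*(-5/3 - 1296)) = -832/(3*(-3893/3)) = -832/3*(-3/3893) = 832/3893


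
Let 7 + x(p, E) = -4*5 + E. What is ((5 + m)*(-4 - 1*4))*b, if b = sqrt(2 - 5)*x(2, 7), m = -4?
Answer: 160*I*sqrt(3) ≈ 277.13*I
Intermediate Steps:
x(p, E) = -27 + E (x(p, E) = -7 + (-4*5 + E) = -7 + (-20 + E) = -27 + E)
b = -20*I*sqrt(3) (b = sqrt(2 - 5)*(-27 + 7) = sqrt(-3)*(-20) = (I*sqrt(3))*(-20) = -20*I*sqrt(3) ≈ -34.641*I)
((5 + m)*(-4 - 1*4))*b = ((5 - 4)*(-4 - 1*4))*(-20*I*sqrt(3)) = (1*(-4 - 4))*(-20*I*sqrt(3)) = (1*(-8))*(-20*I*sqrt(3)) = -(-160)*I*sqrt(3) = 160*I*sqrt(3)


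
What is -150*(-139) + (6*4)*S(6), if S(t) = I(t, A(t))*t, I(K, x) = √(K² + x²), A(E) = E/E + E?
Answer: 20850 + 144*√85 ≈ 22178.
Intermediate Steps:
A(E) = 1 + E
S(t) = t*√(t² + (1 + t)²) (S(t) = √(t² + (1 + t)²)*t = t*√(t² + (1 + t)²))
-150*(-139) + (6*4)*S(6) = -150*(-139) + (6*4)*(6*√(6² + (1 + 6)²)) = 20850 + 24*(6*√(36 + 7²)) = 20850 + 24*(6*√(36 + 49)) = 20850 + 24*(6*√85) = 20850 + 144*√85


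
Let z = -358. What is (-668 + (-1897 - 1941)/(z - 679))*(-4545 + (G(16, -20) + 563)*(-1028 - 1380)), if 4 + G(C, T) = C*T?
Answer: 23505206238/61 ≈ 3.8533e+8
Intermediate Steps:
G(C, T) = -4 + C*T
(-668 + (-1897 - 1941)/(z - 679))*(-4545 + (G(16, -20) + 563)*(-1028 - 1380)) = (-668 + (-1897 - 1941)/(-358 - 679))*(-4545 + ((-4 + 16*(-20)) + 563)*(-1028 - 1380)) = (-668 - 3838/(-1037))*(-4545 + ((-4 - 320) + 563)*(-2408)) = (-668 - 3838*(-1/1037))*(-4545 + (-324 + 563)*(-2408)) = (-668 + 3838/1037)*(-4545 + 239*(-2408)) = -688878*(-4545 - 575512)/1037 = -688878/1037*(-580057) = 23505206238/61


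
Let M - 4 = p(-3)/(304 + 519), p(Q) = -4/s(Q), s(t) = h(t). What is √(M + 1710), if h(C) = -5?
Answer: √29023564110/4115 ≈ 41.401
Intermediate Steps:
s(t) = -5
p(Q) = ⅘ (p(Q) = -4/(-5) = -4*(-⅕) = ⅘)
M = 16464/4115 (M = 4 + 4/(5*(304 + 519)) = 4 + (⅘)/823 = 4 + (⅘)*(1/823) = 4 + 4/4115 = 16464/4115 ≈ 4.0010)
√(M + 1710) = √(16464/4115 + 1710) = √(7053114/4115) = √29023564110/4115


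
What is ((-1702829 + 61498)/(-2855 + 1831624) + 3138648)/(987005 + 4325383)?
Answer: 5739860522981/9715130490372 ≈ 0.59082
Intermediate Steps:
((-1702829 + 61498)/(-2855 + 1831624) + 3138648)/(987005 + 4325383) = (-1641331/1828769 + 3138648)/5312388 = (-1641331*1/1828769 + 3138648)*(1/5312388) = (-1641331/1828769 + 3138648)*(1/5312388) = (5739860522981/1828769)*(1/5312388) = 5739860522981/9715130490372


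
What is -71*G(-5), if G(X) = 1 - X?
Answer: -426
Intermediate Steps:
-71*G(-5) = -71*(1 - 1*(-5)) = -71*(1 + 5) = -71*6 = -426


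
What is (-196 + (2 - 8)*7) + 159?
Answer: -79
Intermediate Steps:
(-196 + (2 - 8)*7) + 159 = (-196 - 6*7) + 159 = (-196 - 42) + 159 = -238 + 159 = -79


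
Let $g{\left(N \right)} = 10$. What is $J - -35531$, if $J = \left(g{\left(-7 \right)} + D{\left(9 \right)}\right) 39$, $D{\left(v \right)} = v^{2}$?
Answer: $39080$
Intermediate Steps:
$J = 3549$ ($J = \left(10 + 9^{2}\right) 39 = \left(10 + 81\right) 39 = 91 \cdot 39 = 3549$)
$J - -35531 = 3549 - -35531 = 3549 + 35531 = 39080$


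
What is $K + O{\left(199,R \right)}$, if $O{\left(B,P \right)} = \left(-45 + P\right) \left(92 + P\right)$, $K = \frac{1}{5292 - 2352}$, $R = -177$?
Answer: $\frac{55477801}{2940} \approx 18870.0$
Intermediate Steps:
$K = \frac{1}{2940} \approx 0.00034014$
$K + O{\left(199,R \right)} = \frac{1}{2940} + \left(-4140 + \left(-177\right)^{2} + 47 \left(-177\right)\right) = \frac{1}{2940} - -18870 = \frac{1}{2940} + 18870 = \frac{55477801}{2940}$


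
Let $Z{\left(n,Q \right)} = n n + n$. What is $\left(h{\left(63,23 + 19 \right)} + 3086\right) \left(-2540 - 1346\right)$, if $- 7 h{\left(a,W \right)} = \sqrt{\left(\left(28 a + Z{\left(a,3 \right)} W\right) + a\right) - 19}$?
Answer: $-11992196 + \frac{15544 \sqrt{10697}}{7} \approx -1.1763 \cdot 10^{7}$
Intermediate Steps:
$Z{\left(n,Q \right)} = n + n^{2}$ ($Z{\left(n,Q \right)} = n^{2} + n = n + n^{2}$)
$h{\left(a,W \right)} = - \frac{\sqrt{-19 + 29 a + W a \left(1 + a\right)}}{7}$ ($h{\left(a,W \right)} = - \frac{\sqrt{\left(\left(28 a + a \left(1 + a\right) W\right) + a\right) - 19}}{7} = - \frac{\sqrt{\left(\left(28 a + W a \left(1 + a\right)\right) + a\right) - 19}}{7} = - \frac{\sqrt{\left(29 a + W a \left(1 + a\right)\right) - 19}}{7} = - \frac{\sqrt{-19 + 29 a + W a \left(1 + a\right)}}{7}$)
$\left(h{\left(63,23 + 19 \right)} + 3086\right) \left(-2540 - 1346\right) = \left(- \frac{\sqrt{-19 + 29 \cdot 63 + \left(23 + 19\right) 63 \left(1 + 63\right)}}{7} + 3086\right) \left(-2540 - 1346\right) = \left(- \frac{\sqrt{-19 + 1827 + 42 \cdot 63 \cdot 64}}{7} + 3086\right) \left(-3886\right) = \left(- \frac{\sqrt{-19 + 1827 + 169344}}{7} + 3086\right) \left(-3886\right) = \left(- \frac{\sqrt{171152}}{7} + 3086\right) \left(-3886\right) = \left(- \frac{4 \sqrt{10697}}{7} + 3086\right) \left(-3886\right) = \left(3086 - \frac{4 \sqrt{10697}}{7}\right) \left(-3886\right) = -11992196 + \frac{15544 \sqrt{10697}}{7}$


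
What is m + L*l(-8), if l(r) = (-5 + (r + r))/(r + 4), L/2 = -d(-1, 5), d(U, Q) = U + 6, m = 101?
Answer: 97/2 ≈ 48.500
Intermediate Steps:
d(U, Q) = 6 + U
L = -10 (L = 2*(-(6 - 1)) = 2*(-1*5) = 2*(-5) = -10)
l(r) = (-5 + 2*r)/(4 + r)
m + L*l(-8) = 101 - 10*(-5 + 2*(-8))/(4 - 8) = 101 - 10*(-5 - 16)/(-4) = 101 - (-5)*(-21)/2 = 101 - 10*21/4 = 101 - 105/2 = 97/2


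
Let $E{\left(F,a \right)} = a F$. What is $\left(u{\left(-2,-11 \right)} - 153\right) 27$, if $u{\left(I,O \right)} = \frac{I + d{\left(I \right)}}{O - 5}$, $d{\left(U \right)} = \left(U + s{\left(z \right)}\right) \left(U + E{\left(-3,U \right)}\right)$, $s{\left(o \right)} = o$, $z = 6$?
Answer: $- \frac{33237}{8} \approx -4154.6$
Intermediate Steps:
$E{\left(F,a \right)} = F a$
$d{\left(U \right)} = - 2 U \left(6 + U\right)$ ($d{\left(U \right)} = \left(U + 6\right) \left(U - 3 U\right) = \left(6 + U\right) \left(- 2 U\right) = - 2 U \left(6 + U\right)$)
$u{\left(I,O \right)} = \frac{I + 2 I \left(-6 - I\right)}{-5 + O}$ ($u{\left(I,O \right)} = \frac{I + 2 I \left(-6 - I\right)}{O - 5} = \frac{I + 2 I \left(-6 - I\right)}{-5 + O}$)
$\left(u{\left(-2,-11 \right)} - 153\right) 27 = \left(- \frac{2 \left(-11 - -4\right)}{-5 - 11} - 153\right) 27 = \left(- \frac{2 \left(-11 + 4\right)}{-16} - 153\right) 27 = \left(\left(-2\right) \left(- \frac{1}{16}\right) \left(-7\right) - 153\right) 27 = \left(- \frac{7}{8} - 153\right) 27 = \left(- \frac{1231}{8}\right) 27 = - \frac{33237}{8}$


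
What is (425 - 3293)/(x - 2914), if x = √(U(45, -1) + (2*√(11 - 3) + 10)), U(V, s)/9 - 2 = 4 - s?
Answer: 2868/(2914 - √(73 + 4*√2)) ≈ 0.98722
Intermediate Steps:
U(V, s) = 54 - 9*s (U(V, s) = 18 + 9*(4 - s) = 18 + (36 - 9*s) = 54 - 9*s)
x = √(73 + 4*√2) (x = √((54 - 9*(-1)) + (2*√(11 - 3) + 10)) = √((54 + 9) + (2*√8 + 10)) = √(63 + (2*(2*√2) + 10)) = √(63 + (4*√2 + 10)) = √(63 + (10 + 4*√2)) = √(73 + 4*√2) ≈ 8.8689)
(425 - 3293)/(x - 2914) = (425 - 3293)/(√(73 + 4*√2) - 2914) = -2868/(-2914 + √(73 + 4*√2))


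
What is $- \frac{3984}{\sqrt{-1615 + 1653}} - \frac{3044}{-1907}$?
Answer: $\frac{3044}{1907} - \frac{1992 \sqrt{38}}{19} \approx -644.69$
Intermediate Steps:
$- \frac{3984}{\sqrt{-1615 + 1653}} - \frac{3044}{-1907} = - \frac{3984}{\sqrt{38}} - - \frac{3044}{1907} = - 3984 \frac{\sqrt{38}}{38} + \frac{3044}{1907} = - \frac{1992 \sqrt{38}}{19} + \frac{3044}{1907} = \frac{3044}{1907} - \frac{1992 \sqrt{38}}{19}$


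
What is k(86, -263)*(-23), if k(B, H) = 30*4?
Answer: -2760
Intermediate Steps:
k(B, H) = 120
k(86, -263)*(-23) = 120*(-23) = -2760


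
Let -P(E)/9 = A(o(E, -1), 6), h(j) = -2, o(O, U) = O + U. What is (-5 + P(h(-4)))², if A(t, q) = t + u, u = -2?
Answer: 1600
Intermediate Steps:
A(t, q) = -2 + t (A(t, q) = t - 2 = -2 + t)
P(E) = 27 - 9*E (P(E) = -9*(-2 + (E - 1)) = -9*(-2 + (-1 + E)) = -9*(-3 + E) = 27 - 9*E)
(-5 + P(h(-4)))² = (-5 + (27 - 9*(-2)))² = (-5 + (27 + 18))² = (-5 + 45)² = 40² = 1600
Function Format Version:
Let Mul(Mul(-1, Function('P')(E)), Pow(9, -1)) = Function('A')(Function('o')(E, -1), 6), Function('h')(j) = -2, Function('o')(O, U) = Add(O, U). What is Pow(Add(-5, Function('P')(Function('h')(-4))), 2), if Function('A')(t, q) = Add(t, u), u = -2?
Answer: 1600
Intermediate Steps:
Function('A')(t, q) = Add(-2, t) (Function('A')(t, q) = Add(t, -2) = Add(-2, t))
Function('P')(E) = Add(27, Mul(-9, E)) (Function('P')(E) = Mul(-9, Add(-2, Add(E, -1))) = Mul(-9, Add(-2, Add(-1, E))) = Mul(-9, Add(-3, E)) = Add(27, Mul(-9, E)))
Pow(Add(-5, Function('P')(Function('h')(-4))), 2) = Pow(Add(-5, Add(27, Mul(-9, -2))), 2) = Pow(Add(-5, Add(27, 18)), 2) = Pow(Add(-5, 45), 2) = Pow(40, 2) = 1600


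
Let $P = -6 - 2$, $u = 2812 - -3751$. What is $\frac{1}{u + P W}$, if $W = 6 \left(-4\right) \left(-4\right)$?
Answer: $\frac{1}{5795} \approx 0.00017256$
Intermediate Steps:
$u = 6563$ ($u = 2812 + 3751 = 6563$)
$P = -8$ ($P = -6 - 2 = -8$)
$W = 96$ ($W = \left(-24\right) \left(-4\right) = 96$)
$\frac{1}{u + P W} = \frac{1}{6563 - 768} = \frac{1}{5795}$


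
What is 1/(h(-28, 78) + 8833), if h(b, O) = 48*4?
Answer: 1/9025 ≈ 0.00011080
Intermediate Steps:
h(b, O) = 192
1/(h(-28, 78) + 8833) = 1/(192 + 8833) = 1/9025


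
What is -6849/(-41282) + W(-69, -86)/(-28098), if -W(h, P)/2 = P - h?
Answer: 95519807/579970818 ≈ 0.16470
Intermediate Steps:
W(h, P) = -2*P + 2*h (W(h, P) = -2*(P - h) = -2*P + 2*h)
-6849/(-41282) + W(-69, -86)/(-28098) = -6849/(-41282) + (-2*(-86) + 2*(-69))/(-28098) = -6849*(-1/41282) + (172 - 138)*(-1/28098) = 6849/41282 + 34*(-1/28098) = 6849/41282 - 17/14049 = 95519807/579970818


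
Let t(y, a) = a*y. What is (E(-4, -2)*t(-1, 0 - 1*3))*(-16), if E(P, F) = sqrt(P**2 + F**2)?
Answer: -96*sqrt(5) ≈ -214.66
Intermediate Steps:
E(P, F) = sqrt(F**2 + P**2)
(E(-4, -2)*t(-1, 0 - 1*3))*(-16) = (sqrt((-2)**2 + (-4)**2)*((0 - 1*3)*(-1)))*(-16) = (sqrt(4 + 16)*((0 - 3)*(-1)))*(-16) = (sqrt(20)*(-3*(-1)))*(-16) = ((2*sqrt(5))*3)*(-16) = (6*sqrt(5))*(-16) = -96*sqrt(5)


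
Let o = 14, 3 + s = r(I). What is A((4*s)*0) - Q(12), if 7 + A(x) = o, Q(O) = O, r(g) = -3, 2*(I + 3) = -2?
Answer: -5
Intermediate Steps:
I = -4 (I = -3 + (½)*(-2) = -3 - 1 = -4)
s = -6 (s = -3 - 3 = -6)
A(x) = 7 (A(x) = -7 + 14 = 7)
A((4*s)*0) - Q(12) = 7 - 1*12 = 7 - 12 = -5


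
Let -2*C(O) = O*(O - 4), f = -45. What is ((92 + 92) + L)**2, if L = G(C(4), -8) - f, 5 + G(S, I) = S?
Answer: 50176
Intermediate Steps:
C(O) = -O*(-4 + O)/2 (C(O) = -O*(O - 4)/2 = -O*(-4 + O)/2)
G(S, I) = -5 + S
L = 40 (L = (-5 + (1/2)*4*(4 - 1*4)) - 1*(-45) = (-5 + (1/2)*4*(4 - 4)) + 45 = (-5 + (1/2)*4*0) + 45 = (-5 + 0) + 45 = -5 + 45 = 40)
((92 + 92) + L)**2 = ((92 + 92) + 40)**2 = (184 + 40)**2 = 224**2 = 50176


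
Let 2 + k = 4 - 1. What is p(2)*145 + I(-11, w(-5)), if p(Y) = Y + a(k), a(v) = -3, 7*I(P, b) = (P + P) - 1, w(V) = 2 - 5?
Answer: -1038/7 ≈ -148.29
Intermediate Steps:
w(V) = -3
I(P, b) = -⅐ + 2*P/7 (I(P, b) = ((P + P) - 1)/7 = (2*P - 1)/7 = (-1 + 2*P)/7 = -⅐ + 2*P/7)
k = 1 (k = -2 + (4 - 1) = -2 + 3 = 1)
p(Y) = -3 + Y (p(Y) = Y - 3 = -3 + Y)
p(2)*145 + I(-11, w(-5)) = (-3 + 2)*145 + (-⅐ + (2/7)*(-11)) = -1*145 + (-⅐ - 22/7) = -145 - 23/7 = -1038/7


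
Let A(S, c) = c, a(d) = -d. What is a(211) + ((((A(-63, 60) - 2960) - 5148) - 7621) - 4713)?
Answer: -20593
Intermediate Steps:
a(211) + ((((A(-63, 60) - 2960) - 5148) - 7621) - 4713) = -1*211 + ((((60 - 2960) - 5148) - 7621) - 4713) = -211 + (((-2900 - 5148) - 7621) - 4713) = -211 + ((-8048 - 7621) - 4713) = -211 + (-15669 - 4713) = -211 - 20382 = -20593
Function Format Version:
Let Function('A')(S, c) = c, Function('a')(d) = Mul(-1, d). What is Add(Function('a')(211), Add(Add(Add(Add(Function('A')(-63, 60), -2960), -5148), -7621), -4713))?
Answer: -20593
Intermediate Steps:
Add(Function('a')(211), Add(Add(Add(Add(Function('A')(-63, 60), -2960), -5148), -7621), -4713)) = Add(Mul(-1, 211), Add(Add(Add(Add(60, -2960), -5148), -7621), -4713)) = Add(-211, Add(Add(Add(-2900, -5148), -7621), -4713)) = Add(-211, Add(Add(-8048, -7621), -4713)) = Add(-211, Add(-15669, -4713)) = Add(-211, -20382) = -20593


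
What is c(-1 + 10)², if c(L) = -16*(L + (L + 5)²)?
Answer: 10758400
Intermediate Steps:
c(L) = -16*L - 16*(5 + L)² (c(L) = -16*(L + (5 + L)²) = -16*L - 16*(5 + L)²)
c(-1 + 10)² = (-16*(-1 + 10) - 16*(5 + (-1 + 10))²)² = (-16*9 - 16*(5 + 9)²)² = (-144 - 16*14²)² = (-144 - 16*196)² = (-144 - 3136)² = (-3280)² = 10758400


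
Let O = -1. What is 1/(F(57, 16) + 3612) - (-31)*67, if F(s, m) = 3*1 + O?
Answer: 7506279/3614 ≈ 2077.0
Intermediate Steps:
F(s, m) = 2 (F(s, m) = 3*1 - 1 = 3 - 1 = 2)
1/(F(57, 16) + 3612) - (-31)*67 = 1/(2 + 3612) - (-31)*67 = 1/3614 - 1*(-2077) = 1/3614 + 2077 = 7506279/3614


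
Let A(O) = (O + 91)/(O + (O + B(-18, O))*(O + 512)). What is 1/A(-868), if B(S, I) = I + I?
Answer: -132308/111 ≈ -1192.0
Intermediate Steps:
B(S, I) = 2*I
A(O) = (91 + O)/(O + 3*O*(512 + O)) (A(O) = (O + 91)/(O + (O + 2*O)*(O + 512)) = (91 + O)/(O + (3*O)*(512 + O)) = (91 + O)/(O + 3*O*(512 + O)))
1/A(-868) = 1/((91 - 868)/((-868)*(1537 + 3*(-868)))) = 1/(-1/868*(-777)/(1537 - 2604)) = 1/(-1/868*(-777)/(-1067)) = 1/(-1/868*(-1/1067)*(-777)) = 1/(-111/132308) = -132308/111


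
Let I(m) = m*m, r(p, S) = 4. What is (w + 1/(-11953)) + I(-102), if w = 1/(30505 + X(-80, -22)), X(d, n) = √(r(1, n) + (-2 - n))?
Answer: 115722899970090276/11122923926953 - 2*√6/930555001 ≈ 10404.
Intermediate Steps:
I(m) = m²
X(d, n) = √(2 - n) (X(d, n) = √(4 + (-2 - n)) = √(2 - n))
w = 1/(30505 + 2*√6) (w = 1/(30505 + √(2 - 1*(-22))) = 1/(30505 + √(2 + 22)) = 1/(30505 + √24) = 1/(30505 + 2*√6) ≈ 3.2776e-5)
(w + 1/(-11953)) + I(-102) = ((30505/930555001 - 2*√6/930555001) + 1/(-11953)) + (-102)² = ((30505/930555001 - 2*√6/930555001) - 1/11953) + 10404 = (-565928736/11122923926953 - 2*√6/930555001) + 10404 = 115722899970090276/11122923926953 - 2*√6/930555001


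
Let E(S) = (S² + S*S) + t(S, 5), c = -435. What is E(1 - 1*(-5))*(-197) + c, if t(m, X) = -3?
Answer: -14028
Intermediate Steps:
E(S) = -3 + 2*S² (E(S) = (S² + S*S) - 3 = (S² + S²) - 3 = 2*S² - 3 = -3 + 2*S²)
E(1 - 1*(-5))*(-197) + c = (-3 + 2*(1 - 1*(-5))²)*(-197) - 435 = (-3 + 2*(1 + 5)²)*(-197) - 435 = (-3 + 2*6²)*(-197) - 435 = (-3 + 2*36)*(-197) - 435 = (-3 + 72)*(-197) - 435 = 69*(-197) - 435 = -13593 - 435 = -14028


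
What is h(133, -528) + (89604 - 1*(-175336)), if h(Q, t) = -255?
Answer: 264685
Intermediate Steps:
h(133, -528) + (89604 - 1*(-175336)) = -255 + (89604 - 1*(-175336)) = -255 + (89604 + 175336) = -255 + 264940 = 264685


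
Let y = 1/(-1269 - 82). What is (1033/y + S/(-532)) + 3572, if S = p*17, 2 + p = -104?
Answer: -370274025/266 ≈ -1.3920e+6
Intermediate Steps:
p = -106 (p = -2 - 104 = -106)
y = -1/1351 (y = 1/(-1351) = -1/1351 ≈ -0.00074019)
S = -1802 (S = -106*17 = -1802)
(1033/y + S/(-532)) + 3572 = (1033/(-1/1351) - 1802/(-532)) + 3572 = (1033*(-1351) - 1802*(-1/532)) + 3572 = (-1395583 + 901/266) + 3572 = -371224177/266 + 3572 = -370274025/266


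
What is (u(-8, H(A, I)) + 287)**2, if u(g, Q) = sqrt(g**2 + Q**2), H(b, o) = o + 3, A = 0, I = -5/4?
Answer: (1148 + sqrt(1073))**2/16 ≈ 87137.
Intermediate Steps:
I = -5/4 (I = -5*1/4 = -5/4 ≈ -1.2500)
H(b, o) = 3 + o
u(g, Q) = sqrt(Q**2 + g**2)
(u(-8, H(A, I)) + 287)**2 = (sqrt((3 - 5/4)**2 + (-8)**2) + 287)**2 = (sqrt((7/4)**2 + 64) + 287)**2 = (sqrt(49/16 + 64) + 287)**2 = (sqrt(1073/16) + 287)**2 = (sqrt(1073)/4 + 287)**2 = (287 + sqrt(1073)/4)**2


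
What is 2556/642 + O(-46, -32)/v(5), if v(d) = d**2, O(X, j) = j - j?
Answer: 426/107 ≈ 3.9813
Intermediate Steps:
O(X, j) = 0
2556/642 + O(-46, -32)/v(5) = 2556/642 + 0/(5**2) = 2556*(1/642) + 0/25 = 426/107 + 0*(1/25) = 426/107 + 0 = 426/107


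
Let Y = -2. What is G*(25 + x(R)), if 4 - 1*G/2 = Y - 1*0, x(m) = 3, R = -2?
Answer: 336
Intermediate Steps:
G = 12 (G = 8 - 2*(-2 - 1*0) = 8 - 2*(-2 + 0) = 8 - 2*(-2) = 8 + 4 = 12)
G*(25 + x(R)) = 12*(25 + 3) = 12*28 = 336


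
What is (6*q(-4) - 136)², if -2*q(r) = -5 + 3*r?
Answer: 7225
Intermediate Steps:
q(r) = 5/2 - 3*r/2 (q(r) = -(-5 + 3*r)/2 = 5/2 - 3*r/2)
(6*q(-4) - 136)² = (6*(5/2 - 3/2*(-4)) - 136)² = (6*(5/2 + 6) - 136)² = (6*(17/2) - 136)² = (51 - 136)² = (-85)² = 7225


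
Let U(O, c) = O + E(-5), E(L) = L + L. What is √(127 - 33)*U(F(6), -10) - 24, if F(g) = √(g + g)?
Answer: -24 + 2*√94*(-5 + √3) ≈ -87.368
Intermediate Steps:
F(g) = √2*√g (F(g) = √(2*g) = √2*√g)
E(L) = 2*L
U(O, c) = -10 + O (U(O, c) = O + 2*(-5) = O - 10 = -10 + O)
√(127 - 33)*U(F(6), -10) - 24 = √(127 - 33)*(-10 + √2*√6) - 24 = √94*(-10 + 2*√3) - 24 = -24 + √94*(-10 + 2*√3)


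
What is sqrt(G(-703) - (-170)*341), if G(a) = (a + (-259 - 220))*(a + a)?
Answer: sqrt(1719862) ≈ 1311.4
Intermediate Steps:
G(a) = 2*a*(-479 + a) (G(a) = (a - 479)*(2*a) = (-479 + a)*(2*a) = 2*a*(-479 + a))
sqrt(G(-703) - (-170)*341) = sqrt(2*(-703)*(-479 - 703) - (-170)*341) = sqrt(2*(-703)*(-1182) - 34*(-1705)) = sqrt(1661892 + 57970) = sqrt(1719862)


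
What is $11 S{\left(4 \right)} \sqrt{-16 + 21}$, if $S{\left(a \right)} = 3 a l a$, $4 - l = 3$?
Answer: $528 \sqrt{5} \approx 1180.6$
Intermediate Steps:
$l = 1$ ($l = 4 - 3 = 1$)
$S{\left(a \right)} = 3 a^{2}$ ($S{\left(a \right)} = 3 a 1 a = 3 a a = 3 a^{2}$)
$11 S{\left(4 \right)} \sqrt{-16 + 21} = 11 \cdot 3 \cdot 4^{2} \sqrt{-16 + 21} = 11 \cdot 3 \cdot 16 \sqrt{5} = 11 \cdot 48 \sqrt{5} = 528 \sqrt{5}$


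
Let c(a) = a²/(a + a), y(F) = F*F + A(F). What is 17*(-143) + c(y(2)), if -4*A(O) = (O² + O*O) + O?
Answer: -9721/4 ≈ -2430.3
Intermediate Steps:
A(O) = -O²/2 - O/4 (A(O) = -((O² + O*O) + O)/4 = -((O² + O²) + O)/4 = -(2*O² + O)/4 = -(O + 2*O²)/4 = -O²/2 - O/4)
y(F) = F² - F*(1 + 2*F)/4 (y(F) = F*F - F*(1 + 2*F)/4 = F² - F*(1 + 2*F)/4)
c(a) = a/2 (c(a) = a²/((2*a)) = (1/(2*a))*a² = a/2)
17*(-143) + c(y(2)) = 17*(-143) + ((¼)*2*(-1 + 2*2))/2 = -2431 + ((¼)*2*(-1 + 4))/2 = -2431 + ((¼)*2*3)/2 = -2431 + (½)*(3/2) = -2431 + ¾ = -9721/4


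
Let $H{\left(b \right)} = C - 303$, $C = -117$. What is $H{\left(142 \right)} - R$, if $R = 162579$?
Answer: $-162999$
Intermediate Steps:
$H{\left(b \right)} = -420$ ($H{\left(b \right)} = -117 - 303 = -420$)
$H{\left(142 \right)} - R = -420 - 162579 = -162999$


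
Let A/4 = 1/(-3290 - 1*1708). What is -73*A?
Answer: 146/2499 ≈ 0.058423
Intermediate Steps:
A = -2/2499 (A = 4/(-3290 - 1*1708) = 4/(-3290 - 1708) = 4/(-4998) = 4*(-1/4998) = -2/2499 ≈ -0.00080032)
-73*A = -73*(-2/2499) = 146/2499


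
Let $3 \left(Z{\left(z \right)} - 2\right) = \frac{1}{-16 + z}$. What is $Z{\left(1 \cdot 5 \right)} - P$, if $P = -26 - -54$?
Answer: $- \frac{859}{33} \approx -26.03$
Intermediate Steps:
$Z{\left(z \right)} = 2 + \frac{1}{3 \left(-16 + z\right)}$
$P = 28$ ($P = -26 + 54 = 28$)
$Z{\left(1 \cdot 5 \right)} - P = \frac{-95 + 6 \cdot 1 \cdot 5}{3 \left(-16 + 1 \cdot 5\right)} - 28 = \frac{-95 + 6 \cdot 5}{3 \left(-16 + 5\right)} - 28 = \frac{-95 + 30}{3 \left(-11\right)} - 28 = \frac{1}{3} \left(- \frac{1}{11}\right) \left(-65\right) - 28 = \frac{65}{33} - 28 = - \frac{859}{33}$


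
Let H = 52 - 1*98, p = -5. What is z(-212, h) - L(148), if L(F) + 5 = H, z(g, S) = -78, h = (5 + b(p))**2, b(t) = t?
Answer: -27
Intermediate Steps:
h = 0 (h = (5 - 5)**2 = 0**2 = 0)
H = -46 (H = 52 - 98 = -46)
L(F) = -51 (L(F) = -5 - 46 = -51)
z(-212, h) - L(148) = -78 - 1*(-51) = -78 + 51 = -27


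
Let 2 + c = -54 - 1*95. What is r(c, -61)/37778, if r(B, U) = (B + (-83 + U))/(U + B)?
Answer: 295/8008936 ≈ 3.6834e-5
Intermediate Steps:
c = -151 (c = -2 + (-54 - 1*95) = -2 + (-54 - 95) = -2 - 149 = -151)
r(B, U) = (-83 + B + U)/(B + U)
r(c, -61)/37778 = ((-83 - 151 - 61)/(-151 - 61))/37778 = (-295/(-212))*(1/37778) = -1/212*(-295)*(1/37778) = (295/212)*(1/37778) = 295/8008936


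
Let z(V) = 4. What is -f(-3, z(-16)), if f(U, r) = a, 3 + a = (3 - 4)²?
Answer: 2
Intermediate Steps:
a = -2 (a = -3 + (3 - 4)² = -3 + (-1)² = -3 + 1 = -2)
f(U, r) = -2
-f(-3, z(-16)) = -1*(-2) = 2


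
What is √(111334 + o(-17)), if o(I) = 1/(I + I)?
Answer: 3*√14300230/34 ≈ 333.67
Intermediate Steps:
o(I) = 1/(2*I)
√(111334 + o(-17)) = √(111334 + (½)/(-17)) = √(111334 + (½)*(-1/17)) = √(111334 - 1/34) = √(3785355/34) = 3*√14300230/34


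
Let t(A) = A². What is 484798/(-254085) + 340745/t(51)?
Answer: 28439077909/220291695 ≈ 129.10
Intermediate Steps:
484798/(-254085) + 340745/t(51) = 484798/(-254085) + 340745/(51²) = 484798*(-1/254085) + 340745/2601 = -484798/254085 + 340745*(1/2601) = -484798/254085 + 340745/2601 = 28439077909/220291695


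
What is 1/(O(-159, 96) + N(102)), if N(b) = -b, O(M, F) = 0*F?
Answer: -1/102 ≈ -0.0098039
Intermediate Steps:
O(M, F) = 0
1/(O(-159, 96) + N(102)) = 1/(0 - 1*102) = 1/(0 - 102) = 1/(-102) = -1/102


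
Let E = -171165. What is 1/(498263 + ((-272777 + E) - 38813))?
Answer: 1/15508 ≈ 6.4483e-5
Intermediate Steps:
1/(498263 + ((-272777 + E) - 38813)) = 1/(498263 + ((-272777 - 171165) - 38813)) = 1/(498263 + (-443942 - 38813)) = 1/(498263 - 482755) = 1/15508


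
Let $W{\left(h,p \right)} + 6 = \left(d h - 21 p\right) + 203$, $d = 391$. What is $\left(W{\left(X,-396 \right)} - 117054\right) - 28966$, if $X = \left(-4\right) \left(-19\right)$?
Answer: $-107791$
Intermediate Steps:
$X = 76$
$W{\left(h,p \right)} = 197 - 21 p + 391 h$ ($W{\left(h,p \right)} = -6 + \left(\left(391 h - 21 p\right) + 203\right) = -6 + \left(\left(- 21 p + 391 h\right) + 203\right) = -6 + \left(203 - 21 p + 391 h\right) = 197 - 21 p + 391 h$)
$\left(W{\left(X,-396 \right)} - 117054\right) - 28966 = \left(\left(197 - -8316 + 391 \cdot 76\right) - 117054\right) - 28966 = \left(\left(197 + 8316 + 29716\right) - 117054\right) - 28966 = \left(38229 - 117054\right) - 28966 = -78825 - 28966 = -107791$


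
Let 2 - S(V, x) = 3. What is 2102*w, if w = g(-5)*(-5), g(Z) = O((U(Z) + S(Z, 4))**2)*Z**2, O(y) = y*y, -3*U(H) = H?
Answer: -4204000/81 ≈ -51901.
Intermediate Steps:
U(H) = -H/3
S(V, x) = -1 (S(V, x) = 2 - 1*3 = 2 - 3 = -1)
O(y) = y**2
g(Z) = Z**2*(-1 - Z/3)**4 (g(Z) = ((-Z/3 - 1)**2)**2*Z**2 = ((-1 - Z/3)**2)**2*Z**2 = (-1 - Z/3)**4*Z**2 = Z**2*(-1 - Z/3)**4)
w = -2000/81 (w = ((1/81)*(-5)**2*(3 - 5)**4)*(-5) = ((1/81)*25*(-2)**4)*(-5) = ((1/81)*25*16)*(-5) = (400/81)*(-5) = -2000/81 ≈ -24.691)
2102*w = 2102*(-2000/81) = -4204000/81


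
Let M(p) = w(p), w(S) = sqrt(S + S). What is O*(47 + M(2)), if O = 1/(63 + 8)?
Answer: 49/71 ≈ 0.69014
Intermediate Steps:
w(S) = sqrt(2)*sqrt(S) (w(S) = sqrt(2*S) = sqrt(2)*sqrt(S))
M(p) = sqrt(2)*sqrt(p)
O = 1/71 ≈ 0.014085
O*(47 + M(2)) = (47 + sqrt(2)*sqrt(2))/71 = (47 + 2)/71 = (1/71)*49 = 49/71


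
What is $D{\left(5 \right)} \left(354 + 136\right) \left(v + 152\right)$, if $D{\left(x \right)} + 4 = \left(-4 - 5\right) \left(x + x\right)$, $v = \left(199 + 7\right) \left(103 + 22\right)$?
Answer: $-1193046120$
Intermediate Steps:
$v = 25750$ ($v = 206 \cdot 125 = 25750$)
$D{\left(x \right)} = -4 - 18 x$ ($D{\left(x \right)} = -4 + \left(-4 - 5\right) \left(x + x\right) = -4 - 9 \cdot 2 x = -4 - 18 x$)
$D{\left(5 \right)} \left(354 + 136\right) \left(v + 152\right) = \left(-4 - 90\right) \left(354 + 136\right) \left(25750 + 152\right) = \left(-4 - 90\right) 490 \cdot 25902 = \left(-94\right) 12691980 = -1193046120$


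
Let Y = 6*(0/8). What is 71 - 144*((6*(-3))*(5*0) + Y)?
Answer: 71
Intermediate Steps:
Y = 0 (Y = 6*(0*(⅛)) = 6*0 = 0)
71 - 144*((6*(-3))*(5*0) + Y) = 71 - 144*((6*(-3))*(5*0) + 0) = 71 - 144*(-18*0 + 0) = 71 - 144*(0 + 0) = 71 - 144*0 = 71 + 0 = 71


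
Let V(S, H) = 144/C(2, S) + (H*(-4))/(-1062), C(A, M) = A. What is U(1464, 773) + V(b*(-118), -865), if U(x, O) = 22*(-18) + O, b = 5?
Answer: 236689/531 ≈ 445.74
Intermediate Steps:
V(S, H) = 72 + 2*H/531 (V(S, H) = 144/2 + (H*(-4))/(-1062) = 144*(½) - 4*H*(-1/1062) = 72 + 2*H/531)
U(x, O) = -396 + O
U(1464, 773) + V(b*(-118), -865) = (-396 + 773) + (72 + (2/531)*(-865)) = 377 + (72 - 1730/531) = 377 + 36502/531 = 236689/531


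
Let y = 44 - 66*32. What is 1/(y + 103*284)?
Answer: 1/27184 ≈ 3.6786e-5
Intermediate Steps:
y = -2068 (y = 44 - 2112 = -2068)
1/(y + 103*284) = 1/(-2068 + 103*284) = 1/(-2068 + 29252) = 1/27184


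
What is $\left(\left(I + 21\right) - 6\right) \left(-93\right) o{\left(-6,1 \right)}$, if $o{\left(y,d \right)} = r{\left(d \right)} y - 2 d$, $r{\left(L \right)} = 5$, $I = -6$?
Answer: $26784$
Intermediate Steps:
$o{\left(y,d \right)} = - 2 d + 5 y$ ($o{\left(y,d \right)} = 5 y - 2 d = - 2 d + 5 y$)
$\left(\left(I + 21\right) - 6\right) \left(-93\right) o{\left(-6,1 \right)} = \left(\left(-6 + 21\right) - 6\right) \left(-93\right) \left(\left(-2\right) 1 + 5 \left(-6\right)\right) = \left(15 - 6\right) \left(-93\right) \left(-2 - 30\right) = 9 \left(-93\right) \left(-32\right) = \left(-837\right) \left(-32\right) = 26784$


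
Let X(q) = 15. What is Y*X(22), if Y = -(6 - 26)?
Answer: 300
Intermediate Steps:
Y = 20 (Y = -1*(-20) = 20)
Y*X(22) = 20*15 = 300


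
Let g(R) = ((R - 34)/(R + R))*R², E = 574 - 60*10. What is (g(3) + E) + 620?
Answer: 1095/2 ≈ 547.50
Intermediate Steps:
E = -26 (E = 574 - 1*600 = 574 - 600 = -26)
g(R) = R*(-34 + R)/2 (g(R) = ((-34 + R)/((2*R)))*R² = ((-34 + R)*(1/(2*R)))*R² = ((-34 + R)/(2*R))*R² = R*(-34 + R)/2)
(g(3) + E) + 620 = ((½)*3*(-34 + 3) - 26) + 620 = ((½)*3*(-31) - 26) + 620 = (-93/2 - 26) + 620 = -145/2 + 620 = 1095/2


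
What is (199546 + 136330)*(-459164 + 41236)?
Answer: -140371984928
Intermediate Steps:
(199546 + 136330)*(-459164 + 41236) = 335876*(-417928) = -140371984928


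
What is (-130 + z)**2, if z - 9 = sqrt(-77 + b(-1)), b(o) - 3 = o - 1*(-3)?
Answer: 14569 - 1452*I*sqrt(2) ≈ 14569.0 - 2053.4*I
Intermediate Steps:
b(o) = 6 + o (b(o) = 3 + (o - 1*(-3)) = 3 + (o + 3) = 3 + (3 + o) = 6 + o)
z = 9 + 6*I*sqrt(2) (z = 9 + sqrt(-77 + (6 - 1)) = 9 + sqrt(-77 + 5) = 9 + sqrt(-72) = 9 + 6*I*sqrt(2) ≈ 9.0 + 8.4853*I)
(-130 + z)**2 = (-130 + (9 + 6*I*sqrt(2)))**2 = (-121 + 6*I*sqrt(2))**2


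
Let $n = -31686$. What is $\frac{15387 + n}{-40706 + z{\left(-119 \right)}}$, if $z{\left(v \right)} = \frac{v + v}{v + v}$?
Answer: $\frac{16299}{40705} \approx 0.40042$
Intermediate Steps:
$z{\left(v \right)} = 1$ ($z{\left(v \right)} = \frac{2 v}{2 v} = 2 v \frac{1}{2 v} = 1$)
$\frac{15387 + n}{-40706 + z{\left(-119 \right)}} = \frac{15387 - 31686}{-40706 + 1} = - \frac{16299}{-40705} = \left(-16299\right) \left(- \frac{1}{40705}\right) = \frac{16299}{40705}$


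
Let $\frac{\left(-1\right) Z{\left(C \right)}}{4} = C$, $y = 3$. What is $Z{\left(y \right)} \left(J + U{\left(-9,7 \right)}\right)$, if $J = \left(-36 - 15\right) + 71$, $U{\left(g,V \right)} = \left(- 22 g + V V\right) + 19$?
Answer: $-3432$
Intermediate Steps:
$U{\left(g,V \right)} = 19 + V^{2} - 22 g$ ($U{\left(g,V \right)} = \left(- 22 g + V^{2}\right) + 19 = \left(V^{2} - 22 g\right) + 19 = 19 + V^{2} - 22 g$)
$Z{\left(C \right)} = - 4 C$
$J = 20$ ($J = -51 + 71 = 20$)
$Z{\left(y \right)} \left(J + U{\left(-9,7 \right)}\right) = \left(-4\right) 3 \left(20 + \left(19 + 7^{2} - -198\right)\right) = - 12 \left(20 + \left(19 + 49 + 198\right)\right) = - 12 \left(20 + 266\right) = \left(-12\right) 286 = -3432$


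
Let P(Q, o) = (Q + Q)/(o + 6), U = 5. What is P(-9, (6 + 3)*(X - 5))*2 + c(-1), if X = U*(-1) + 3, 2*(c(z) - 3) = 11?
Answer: 347/38 ≈ 9.1316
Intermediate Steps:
c(z) = 17/2 (c(z) = 3 + (1/2)*11 = 3 + 11/2 = 17/2)
X = -2 (X = 5*(-1) + 3 = -5 + 3 = -2)
P(Q, o) = 2*Q/(6 + o) (P(Q, o) = (2*Q)/(6 + o) = 2*Q/(6 + o))
P(-9, (6 + 3)*(X - 5))*2 + c(-1) = (2*(-9)/(6 + (6 + 3)*(-2 - 5)))*2 + 17/2 = (2*(-9)/(6 + 9*(-7)))*2 + 17/2 = (2*(-9)/(6 - 63))*2 + 17/2 = (2*(-9)/(-57))*2 + 17/2 = (2*(-9)*(-1/57))*2 + 17/2 = (6/19)*2 + 17/2 = 12/19 + 17/2 = 347/38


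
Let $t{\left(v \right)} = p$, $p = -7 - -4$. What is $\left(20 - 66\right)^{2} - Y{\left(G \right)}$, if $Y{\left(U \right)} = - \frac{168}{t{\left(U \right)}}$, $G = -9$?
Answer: $2060$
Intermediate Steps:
$p = -3$ ($p = -7 + 4 = -3$)
$t{\left(v \right)} = -3$
$Y{\left(U \right)} = 56$ ($Y{\left(U \right)} = - \frac{168}{-3} = \left(-168\right) \left(- \frac{1}{3}\right) = 56$)
$\left(20 - 66\right)^{2} - Y{\left(G \right)} = \left(20 - 66\right)^{2} - 56 = \left(-46\right)^{2} - 56 = 2116 - 56 = 2060$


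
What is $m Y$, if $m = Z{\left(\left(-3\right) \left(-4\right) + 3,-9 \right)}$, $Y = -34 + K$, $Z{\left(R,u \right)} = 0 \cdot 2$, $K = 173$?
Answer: $0$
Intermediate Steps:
$Z{\left(R,u \right)} = 0$
$Y = 139$ ($Y = -34 + 173 = 139$)
$m = 0$
$m Y = 0 \cdot 139 = 0$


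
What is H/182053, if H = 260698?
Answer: 260698/182053 ≈ 1.4320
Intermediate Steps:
H/182053 = 260698/182053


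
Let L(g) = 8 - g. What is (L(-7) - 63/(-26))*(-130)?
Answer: -2265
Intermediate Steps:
(L(-7) - 63/(-26))*(-130) = ((8 - 1*(-7)) - 63/(-26))*(-130) = ((8 + 7) - 63*(-1/26))*(-130) = (15 + 63/26)*(-130) = (453/26)*(-130) = -2265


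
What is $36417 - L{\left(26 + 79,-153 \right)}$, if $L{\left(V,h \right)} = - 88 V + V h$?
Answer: $61722$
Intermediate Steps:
$36417 - L{\left(26 + 79,-153 \right)} = 36417 - \left(26 + 79\right) \left(-88 - 153\right) = 36417 - 105 \left(-241\right) = 36417 - -25305 = 36417 + 25305 = 61722$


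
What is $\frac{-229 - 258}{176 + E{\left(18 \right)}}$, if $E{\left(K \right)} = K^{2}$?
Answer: $- \frac{487}{500} \approx -0.974$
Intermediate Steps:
$\frac{-229 - 258}{176 + E{\left(18 \right)}} = \frac{-229 - 258}{176 + 18^{2}} = - \frac{487}{176 + 324} = - \frac{487}{500}$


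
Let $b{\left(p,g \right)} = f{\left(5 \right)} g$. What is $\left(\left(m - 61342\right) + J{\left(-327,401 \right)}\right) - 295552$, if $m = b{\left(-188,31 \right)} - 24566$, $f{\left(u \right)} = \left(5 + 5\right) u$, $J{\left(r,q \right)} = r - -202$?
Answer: $-380035$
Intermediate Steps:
$J{\left(r,q \right)} = 202 + r$ ($J{\left(r,q \right)} = r + 202 = 202 + r$)
$f{\left(u \right)} = 10 u$
$b{\left(p,g \right)} = 50 g$ ($b{\left(p,g \right)} = 10 \cdot 5 g = 50 g$)
$m = -23016$ ($m = 50 \cdot 31 - 24566 = 1550 - 24566 = -23016$)
$\left(\left(m - 61342\right) + J{\left(-327,401 \right)}\right) - 295552 = \left(\left(-23016 - 61342\right) + \left(202 - 327\right)\right) - 295552 = \left(\left(-23016 - 61342\right) - 125\right) - 295552 = \left(-84358 - 125\right) - 295552 = -84483 - 295552 = -380035$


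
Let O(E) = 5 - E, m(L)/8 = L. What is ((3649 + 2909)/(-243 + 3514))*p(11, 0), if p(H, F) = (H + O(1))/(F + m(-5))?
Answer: -9837/13084 ≈ -0.75183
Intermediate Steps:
m(L) = 8*L
p(H, F) = (4 + H)/(-40 + F) (p(H, F) = (H + (5 - 1*1))/(F + 8*(-5)) = (H + (5 - 1))/(F - 40) = (H + 4)/(-40 + F) = (4 + H)/(-40 + F))
((3649 + 2909)/(-243 + 3514))*p(11, 0) = ((3649 + 2909)/(-243 + 3514))*((4 + 11)/(-40 + 0)) = (6558/3271)*(15/(-40)) = (6558*(1/3271))*(-1/40*15) = (6558/3271)*(-3/8) = -9837/13084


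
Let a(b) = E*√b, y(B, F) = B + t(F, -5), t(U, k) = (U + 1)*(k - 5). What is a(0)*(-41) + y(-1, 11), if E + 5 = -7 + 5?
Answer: -121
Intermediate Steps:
t(U, k) = (1 + U)*(-5 + k)
E = -7 (E = -5 + (-7 + 5) = -5 - 2 = -7)
y(B, F) = -10 + B - 10*F (y(B, F) = B + (-5 - 5 - 5*F + F*(-5)) = B + (-5 - 5 - 5*F - 5*F) = B + (-10 - 10*F) = -10 + B - 10*F)
a(b) = -7*√b
a(0)*(-41) + y(-1, 11) = -7*√0*(-41) + (-10 - 1 - 10*11) = -7*0*(-41) + (-10 - 1 - 110) = 0*(-41) - 121 = 0 - 121 = -121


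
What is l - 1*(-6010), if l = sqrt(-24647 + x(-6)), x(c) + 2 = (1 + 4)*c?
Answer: 6010 + I*sqrt(24679) ≈ 6010.0 + 157.1*I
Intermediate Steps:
x(c) = -2 + 5*c (x(c) = -2 + (1 + 4)*c = -2 + 5*c)
l = I*sqrt(24679) (l = sqrt(-24647 + (-2 + 5*(-6))) = sqrt(-24647 + (-2 - 30)) = sqrt(-24647 - 32) = sqrt(-24679) = I*sqrt(24679) ≈ 157.1*I)
l - 1*(-6010) = I*sqrt(24679) - 1*(-6010) = I*sqrt(24679) + 6010 = 6010 + I*sqrt(24679)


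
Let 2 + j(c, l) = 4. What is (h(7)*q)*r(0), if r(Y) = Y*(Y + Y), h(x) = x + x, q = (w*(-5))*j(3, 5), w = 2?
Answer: 0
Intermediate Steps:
j(c, l) = 2 (j(c, l) = -2 + 4 = 2)
q = -20 (q = (2*(-5))*2 = -10*2 = -20)
h(x) = 2*x
r(Y) = 2*Y² (r(Y) = Y*(2*Y) = 2*Y²)
(h(7)*q)*r(0) = ((2*7)*(-20))*(2*0²) = (14*(-20))*(2*0) = -280*0 = 0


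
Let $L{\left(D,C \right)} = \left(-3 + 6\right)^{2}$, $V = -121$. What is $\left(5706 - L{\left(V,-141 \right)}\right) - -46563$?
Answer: $52260$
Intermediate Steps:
$L{\left(D,C \right)} = 9$ ($L{\left(D,C \right)} = 3^{2} = 9$)
$\left(5706 - L{\left(V,-141 \right)}\right) - -46563 = \left(5706 - 9\right) - -46563 = \left(5706 - 9\right) + 46563 = 5697 + 46563 = 52260$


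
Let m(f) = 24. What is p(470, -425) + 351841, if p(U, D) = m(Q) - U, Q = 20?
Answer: 351395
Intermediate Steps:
p(U, D) = 24 - U
p(470, -425) + 351841 = (24 - 1*470) + 351841 = (24 - 470) + 351841 = -446 + 351841 = 351395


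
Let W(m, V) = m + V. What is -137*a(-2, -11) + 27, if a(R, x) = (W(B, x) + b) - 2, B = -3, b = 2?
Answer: 1945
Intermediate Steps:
W(m, V) = V + m
a(R, x) = -3 + x (a(R, x) = ((x - 3) + 2) - 2 = ((-3 + x) + 2) - 2 = (-1 + x) - 2 = -3 + x)
-137*a(-2, -11) + 27 = -137*(-3 - 11) + 27 = -137*(-14) + 27 = 1918 + 27 = 1945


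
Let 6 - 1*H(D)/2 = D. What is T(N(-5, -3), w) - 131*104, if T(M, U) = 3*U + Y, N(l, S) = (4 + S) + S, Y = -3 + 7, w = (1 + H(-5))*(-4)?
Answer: -13896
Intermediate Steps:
H(D) = 12 - 2*D
w = -92 (w = (1 + (12 - 2*(-5)))*(-4) = (1 + (12 + 10))*(-4) = (1 + 22)*(-4) = 23*(-4) = -92)
Y = 4
N(l, S) = 4 + 2*S
T(M, U) = 4 + 3*U (T(M, U) = 3*U + 4 = 4 + 3*U)
T(N(-5, -3), w) - 131*104 = (4 + 3*(-92)) - 131*104 = (4 - 276) - 13624 = -272 - 13624 = -13896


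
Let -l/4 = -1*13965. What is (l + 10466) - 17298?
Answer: 49028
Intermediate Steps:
l = 55860 (l = -(-4)*13965 = -4*(-13965) = 55860)
(l + 10466) - 17298 = (55860 + 10466) - 17298 = 66326 - 17298 = 49028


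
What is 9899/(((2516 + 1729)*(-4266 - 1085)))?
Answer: -9899/22714995 ≈ -0.00043579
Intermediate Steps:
9899/(((2516 + 1729)*(-4266 - 1085))) = 9899/((4245*(-5351))) = 9899/(-22714995) = 9899*(-1/22714995) = -9899/22714995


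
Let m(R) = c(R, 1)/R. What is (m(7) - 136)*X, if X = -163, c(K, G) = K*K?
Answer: 21027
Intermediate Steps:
c(K, G) = K**2
m(R) = R (m(R) = R**2/R = R)
(m(7) - 136)*X = (7 - 136)*(-163) = -129*(-163) = 21027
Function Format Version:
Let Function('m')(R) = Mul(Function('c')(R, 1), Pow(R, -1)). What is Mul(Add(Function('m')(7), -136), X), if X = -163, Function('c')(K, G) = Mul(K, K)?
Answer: 21027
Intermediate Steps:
Function('c')(K, G) = Pow(K, 2)
Function('m')(R) = R (Function('m')(R) = Mul(Pow(R, 2), Pow(R, -1)) = R)
Mul(Add(Function('m')(7), -136), X) = Mul(Add(7, -136), -163) = Mul(-129, -163) = 21027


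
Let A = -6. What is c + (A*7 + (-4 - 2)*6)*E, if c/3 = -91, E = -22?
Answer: 1443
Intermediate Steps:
c = -273 (c = 3*(-91) = -273)
c + (A*7 + (-4 - 2)*6)*E = -273 + (-6*7 + (-4 - 2)*6)*(-22) = -273 + (-42 - 6*6)*(-22) = -273 + (-42 - 36)*(-22) = -273 - 78*(-22) = -273 + 1716 = 1443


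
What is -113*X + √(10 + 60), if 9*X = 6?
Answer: -226/3 + √70 ≈ -66.967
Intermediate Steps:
X = ⅔ (X = (⅑)*6 = ⅔ ≈ 0.66667)
-113*X + √(10 + 60) = -113*⅔ + √(10 + 60) = -226/3 + √70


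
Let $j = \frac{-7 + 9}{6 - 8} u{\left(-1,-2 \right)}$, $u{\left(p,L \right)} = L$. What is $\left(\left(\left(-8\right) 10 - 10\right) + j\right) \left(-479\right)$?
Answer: $42152$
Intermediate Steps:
$j = 2$ ($j = \frac{-7 + 9}{6 - 8} \left(-2\right) = \frac{2}{-2} \left(-2\right) = 2 \left(- \frac{1}{2}\right) \left(-2\right) = \left(-1\right) \left(-2\right) = 2$)
$\left(\left(\left(-8\right) 10 - 10\right) + j\right) \left(-479\right) = \left(\left(\left(-8\right) 10 - 10\right) + 2\right) \left(-479\right) = \left(\left(-80 - 10\right) + 2\right) \left(-479\right) = \left(-90 + 2\right) \left(-479\right) = \left(-88\right) \left(-479\right) = 42152$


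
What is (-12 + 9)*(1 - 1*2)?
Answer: 3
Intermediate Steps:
(-12 + 9)*(1 - 1*2) = -3*(1 - 2) = -3*(-1) = 3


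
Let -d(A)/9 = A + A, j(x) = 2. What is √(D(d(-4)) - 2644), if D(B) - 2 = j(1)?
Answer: 4*I*√165 ≈ 51.381*I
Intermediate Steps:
d(A) = -18*A (d(A) = -9*(A + A) = -18*A)
D(B) = 4 (D(B) = 2 + 2 = 4)
√(D(d(-4)) - 2644) = √(4 - 2644) = √(-2640) = 4*I*√165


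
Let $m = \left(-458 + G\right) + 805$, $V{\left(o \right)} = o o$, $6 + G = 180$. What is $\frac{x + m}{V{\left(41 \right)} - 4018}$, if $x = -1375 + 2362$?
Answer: $- \frac{1508}{2337} \approx -0.64527$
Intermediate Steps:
$G = 174$ ($G = -6 + 180 = 174$)
$V{\left(o \right)} = o^{2}$
$m = 521$ ($m = \left(-458 + 174\right) + 805 = -284 + 805 = 521$)
$x = 987$
$\frac{x + m}{V{\left(41 \right)} - 4018} = \frac{987 + 521}{41^{2} - 4018} = \frac{1508}{1681 - 4018} = \frac{1508}{-2337} = 1508 \left(- \frac{1}{2337}\right) = - \frac{1508}{2337}$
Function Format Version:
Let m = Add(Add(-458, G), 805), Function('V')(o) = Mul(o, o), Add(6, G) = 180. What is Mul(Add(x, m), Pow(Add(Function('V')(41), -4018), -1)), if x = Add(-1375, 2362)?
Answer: Rational(-1508, 2337) ≈ -0.64527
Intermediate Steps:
G = 174 (G = Add(-6, 180) = 174)
Function('V')(o) = Pow(o, 2)
m = 521 (m = Add(Add(-458, 174), 805) = Add(-284, 805) = 521)
x = 987
Mul(Add(x, m), Pow(Add(Function('V')(41), -4018), -1)) = Mul(Add(987, 521), Pow(Add(Pow(41, 2), -4018), -1)) = Mul(1508, Pow(Add(1681, -4018), -1)) = Mul(1508, Pow(-2337, -1)) = Mul(1508, Rational(-1, 2337)) = Rational(-1508, 2337)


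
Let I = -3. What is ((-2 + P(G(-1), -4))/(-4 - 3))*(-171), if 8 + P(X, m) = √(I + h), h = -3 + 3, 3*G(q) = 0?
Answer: -1710/7 + 171*I*√3/7 ≈ -244.29 + 42.312*I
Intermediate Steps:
G(q) = 0 (G(q) = (⅓)*0 = 0)
h = 0
P(X, m) = -8 + I*√3 (P(X, m) = -8 + √(-3 + 0) = -8 + √(-3) = -8 + I*√3)
((-2 + P(G(-1), -4))/(-4 - 3))*(-171) = ((-2 + (-8 + I*√3))/(-4 - 3))*(-171) = ((-10 + I*√3)/(-7))*(-171) = -(-10 + I*√3)/7*(-171) = (10/7 - I*√3/7)*(-171) = -1710/7 + 171*I*√3/7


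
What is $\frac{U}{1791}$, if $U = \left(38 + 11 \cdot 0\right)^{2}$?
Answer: $\frac{1444}{1791} \approx 0.80625$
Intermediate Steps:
$U = 1444$ ($U = \left(38 + 0\right)^{2} = 38^{2} = 1444$)
$\frac{U}{1791} = \frac{1444}{1791}$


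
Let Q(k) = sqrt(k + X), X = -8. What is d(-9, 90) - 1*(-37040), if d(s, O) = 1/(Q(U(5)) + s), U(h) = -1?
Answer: 370399/10 - I/30 ≈ 37040.0 - 0.033333*I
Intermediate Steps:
Q(k) = sqrt(-8 + k) (Q(k) = sqrt(k - 8) = sqrt(-8 + k))
d(s, O) = 1/(s + 3*I) (d(s, O) = 1/(sqrt(-8 - 1) + s) = 1/(sqrt(-9) + s) = 1/(3*I + s) = 1/(s + 3*I))
d(-9, 90) - 1*(-37040) = 1/(-9 + 3*I) - 1*(-37040) = (-9 - 3*I)/90 + 37040 = 37040 + (-9 - 3*I)/90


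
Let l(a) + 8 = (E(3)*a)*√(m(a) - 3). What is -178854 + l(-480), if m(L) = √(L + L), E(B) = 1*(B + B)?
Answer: -178862 - 2880*√(-3 + 8*I*√15) ≈ -1.8966e+5 - 11897.0*I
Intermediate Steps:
E(B) = 2*B (E(B) = 1*(2*B) = 2*B)
m(L) = √2*√L (m(L) = √(2*L) = √2*√L)
l(a) = -8 + 6*a*√(-3 + √2*√a) (l(a) = -8 + ((2*3)*a)*√(√2*√a - 3) = -8 + (6*a)*√(-3 + √2*√a) = -8 + 6*a*√(-3 + √2*√a))
-178854 + l(-480) = -178854 + (-8 + 6*(-480)*√(-3 + √2*√(-480))) = -178854 + (-8 + 6*(-480)*√(-3 + √2*(4*I*√30))) = -178854 + (-8 + 6*(-480)*√(-3 + 8*I*√15)) = -178854 + (-8 - 2880*√(-3 + 8*I*√15)) = -178862 - 2880*√(-3 + 8*I*√15)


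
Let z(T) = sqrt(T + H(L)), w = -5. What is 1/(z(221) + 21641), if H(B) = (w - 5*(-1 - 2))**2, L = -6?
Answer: 21641/468332560 - sqrt(321)/468332560 ≈ 4.6170e-5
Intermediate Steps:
H(B) = 100 (H(B) = (-5 - 5*(-1 - 2))**2 = (-5 - 5*(-3))**2 = (-5 + 15)**2 = 10**2 = 100)
z(T) = sqrt(100 + T) (z(T) = sqrt(T + 100) = sqrt(100 + T))
1/(z(221) + 21641) = 1/(sqrt(100 + 221) + 21641) = 1/(sqrt(321) + 21641) = 1/(21641 + sqrt(321))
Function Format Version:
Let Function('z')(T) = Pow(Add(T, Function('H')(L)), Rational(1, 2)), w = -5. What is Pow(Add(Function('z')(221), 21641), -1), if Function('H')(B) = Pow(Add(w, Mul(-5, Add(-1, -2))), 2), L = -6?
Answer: Add(Rational(21641, 468332560), Mul(Rational(-1, 468332560), Pow(321, Rational(1, 2)))) ≈ 4.6170e-5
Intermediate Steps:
Function('H')(B) = 100 (Function('H')(B) = Pow(Add(-5, Mul(-5, Add(-1, -2))), 2) = Pow(Add(-5, Mul(-5, -3)), 2) = Pow(Add(-5, 15), 2) = Pow(10, 2) = 100)
Function('z')(T) = Pow(Add(100, T), Rational(1, 2)) (Function('z')(T) = Pow(Add(T, 100), Rational(1, 2)) = Pow(Add(100, T), Rational(1, 2)))
Pow(Add(Function('z')(221), 21641), -1) = Pow(Add(Pow(Add(100, 221), Rational(1, 2)), 21641), -1) = Pow(Add(Pow(321, Rational(1, 2)), 21641), -1) = Pow(Add(21641, Pow(321, Rational(1, 2))), -1)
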